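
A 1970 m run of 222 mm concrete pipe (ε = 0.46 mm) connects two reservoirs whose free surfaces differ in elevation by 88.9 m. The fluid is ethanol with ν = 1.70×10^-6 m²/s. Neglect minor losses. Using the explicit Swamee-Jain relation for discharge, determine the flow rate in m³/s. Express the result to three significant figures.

Q ≈ 0.111 m³/s

Swamee-Jain (Type II): Q = -0.965·√(gD⁵h_f/L)·ln[ε/(3.7D) + √(3.17ν²L/(gD³h_f))]
√(gD⁵h_f/L) = √(9.81·0.222⁵·88.9/1970) = 0.01545
ε/(3.7D) = 5.60×10^-4; √(3.17ν²L/(gD³h_f)) = 4.35×10^-5
Q = -0.965·0.01545·ln(6.035×10^-4) = 0.1105 m³/s
Check: V = 2.86 m/s, Re = 3.73×10^5, f = 0.02425, h_f = 89.4 m ≈ 88.9 m ✓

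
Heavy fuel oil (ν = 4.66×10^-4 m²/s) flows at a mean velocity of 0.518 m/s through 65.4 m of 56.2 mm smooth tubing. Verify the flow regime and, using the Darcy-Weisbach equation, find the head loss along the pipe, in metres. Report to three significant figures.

Re = VD/ν = 0.518·0.05620/4.66×10^-4 = 62.5 → laminar (Re < 2300)
f = 64/Re = 1.024
h_f = f(L/D)V²/(2g) = 1.024·(65.4/0.05620)·0.518²/(2·9.81) = 16.30 m

h_f ≈ 16.3 m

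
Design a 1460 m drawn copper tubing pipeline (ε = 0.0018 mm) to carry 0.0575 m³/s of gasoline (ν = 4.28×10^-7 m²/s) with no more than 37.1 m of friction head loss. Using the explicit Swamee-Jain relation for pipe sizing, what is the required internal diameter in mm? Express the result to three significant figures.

D ≈ 168 mm

Swamee-Jain (Type III): D = 0.66·[ε^1.25·(LQ²/(gh_f))^4.75 + ν·Q^9.4·(L/(gh_f))^5.2]^0.04
LQ²/(gh_f) = 0.01326; L/(gh_f) = 4.012
Term 1 = ε^1.25·(…)^4.75 = 7.97×10^-17; Term 2 = ν·Q^9.4·(…)^5.2 = 1.29×10^-15
D = 0.66·(7.97×10^-17 + 1.29×10^-15)^0.04 = 0.1679 m = 168 mm
Check: V = 2.60 m/s, Re = 1.02×10^6, f = 0.01184, h_f = 35.4 m ≈ 37.1 m ✓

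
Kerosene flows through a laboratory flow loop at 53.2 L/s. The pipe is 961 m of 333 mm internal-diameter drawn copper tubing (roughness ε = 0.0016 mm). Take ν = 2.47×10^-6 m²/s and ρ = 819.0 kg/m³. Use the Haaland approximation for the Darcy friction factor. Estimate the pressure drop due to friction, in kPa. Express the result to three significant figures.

Δp ≈ 8.19 kPa

V = 4Q/(πD²) = 4·0.0532/(π·0.333²) = 0.6108 m/s
Re = VD/ν = 0.6108·0.333/2.47×10^-6 = 8.24×10^4 → turbulent
ε/D = 0.0016/333 = 4.80×10^-6
Haaland: f = 0.01858
h_f = f(L/D)V²/(2g) = 0.01858·(961/0.333)·0.6108²/(2·9.81) = 1.020 m
Δp = ρg·h_f = 819.0·9.81·1.020 = 8.195 kPa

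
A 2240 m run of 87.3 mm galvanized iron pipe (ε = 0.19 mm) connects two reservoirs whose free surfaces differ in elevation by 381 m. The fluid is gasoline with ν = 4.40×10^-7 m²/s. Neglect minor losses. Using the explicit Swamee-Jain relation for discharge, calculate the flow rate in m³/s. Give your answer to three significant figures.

Swamee-Jain (Type II): Q = -0.965·√(gD⁵h_f/L)·ln[ε/(3.7D) + √(3.17ν²L/(gD³h_f))]
√(gD⁵h_f/L) = √(9.81·0.0873⁵·381/2240) = 0.002909
ε/(3.7D) = 5.88×10^-4; √(3.17ν²L/(gD³h_f)) = 2.35×10^-5
Q = -0.965·0.002909·ln(6.117×10^-4) = 0.02077 m³/s
Check: V = 3.47 m/s, Re = 6.88×10^5, f = 0.02430, h_f = 383 m ≈ 381 m ✓

Q ≈ 0.0208 m³/s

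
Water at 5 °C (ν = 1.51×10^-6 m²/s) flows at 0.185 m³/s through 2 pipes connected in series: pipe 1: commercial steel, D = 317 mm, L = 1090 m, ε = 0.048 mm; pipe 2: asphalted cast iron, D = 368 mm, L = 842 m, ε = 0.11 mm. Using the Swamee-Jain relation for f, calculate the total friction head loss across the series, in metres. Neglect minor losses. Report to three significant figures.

Pipe 1: V = 2.344 m/s, Re = 4.92×10^5, ε/D = 1.51×10^-4, f = 0.01506, h_1 = f(L/D)V²/2g = 14.50 m
Pipe 2: V = 1.739 m/s, Re = 4.24×10^5, ε/D = 2.99×10^-4, f = 0.01656, h_2 = f(L/D)V²/2g = 5.843 m
Series → Q common, losses add: H = Σh = 20.34 m

H ≈ 20.3 m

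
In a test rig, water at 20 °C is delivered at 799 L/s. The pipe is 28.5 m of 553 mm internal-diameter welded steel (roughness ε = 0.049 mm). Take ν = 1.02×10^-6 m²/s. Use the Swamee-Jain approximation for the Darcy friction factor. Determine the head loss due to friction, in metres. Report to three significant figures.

h_f ≈ 0.371 m

V = 4Q/(πD²) = 4·0.799/(π·0.553²) = 3.327 m/s
Re = VD/ν = 3.327·0.553/1.02×10^-6 = 1.80×10^6 → turbulent
ε/D = 0.049/553 = 8.86×10^-5
Swamee-Jain: f = 0.01275
h_f = f(L/D)V²/(2g) = 0.01275·(28.5/0.553)·3.327²/(2·9.81) = 0.3708 m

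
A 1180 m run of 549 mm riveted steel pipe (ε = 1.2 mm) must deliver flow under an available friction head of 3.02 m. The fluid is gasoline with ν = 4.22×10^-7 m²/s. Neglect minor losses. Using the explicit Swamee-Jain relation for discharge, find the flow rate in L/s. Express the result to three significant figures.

Swamee-Jain (Type II): Q = -0.965·√(gD⁵h_f/L)·ln[ε/(3.7D) + √(3.17ν²L/(gD³h_f))]
√(gD⁵h_f/L) = √(9.81·0.549⁵·3.02/1180) = 0.03539
ε/(3.7D) = 5.91×10^-4; √(3.17ν²L/(gD³h_f)) = 1.17×10^-5
Q = -0.965·0.03539·ln(6.024×10^-4) = 0.2532 m³/s
Check: V = 1.07 m/s, Re = 1.39×10^6, f = 0.02417, h_f = 3.03 m ≈ 3.02 m ✓

Q ≈ 253 L/s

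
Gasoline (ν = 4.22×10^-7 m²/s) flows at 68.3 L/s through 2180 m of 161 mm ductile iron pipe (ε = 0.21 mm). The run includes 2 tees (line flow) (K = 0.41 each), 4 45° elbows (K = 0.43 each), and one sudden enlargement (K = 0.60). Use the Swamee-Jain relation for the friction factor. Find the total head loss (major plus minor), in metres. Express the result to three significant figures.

H_L ≈ 167 m

V = 4Q/(πD²) = 3.355 m/s; V²/2g = 0.5737 m
Re = 1.28×10^6, ε/D = 0.00130 → f = 0.02124 (Swamee-Jain)
Major: h_f = f(L/D)·V²/2g = 0.02124·13540·0.5737 = 165.0 m
Minor: ΣK = 3.14; h_m = ΣK·V²/2g = 1.801 m
Total H_L = 165.0 + 1.801 = 166.8 m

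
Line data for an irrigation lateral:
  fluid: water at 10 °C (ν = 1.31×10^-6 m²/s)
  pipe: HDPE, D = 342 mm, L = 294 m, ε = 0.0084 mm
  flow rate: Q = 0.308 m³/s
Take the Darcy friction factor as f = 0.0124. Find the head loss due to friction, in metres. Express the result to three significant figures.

h_f ≈ 6.11 m

V = 4Q/(πD²) = 4·0.308/(π·0.342²) = 3.353 m/s
h_f = f(L/D)V²/(2g) = 0.01240·(294/0.342)·3.353²/(2·9.81) = 6.107 m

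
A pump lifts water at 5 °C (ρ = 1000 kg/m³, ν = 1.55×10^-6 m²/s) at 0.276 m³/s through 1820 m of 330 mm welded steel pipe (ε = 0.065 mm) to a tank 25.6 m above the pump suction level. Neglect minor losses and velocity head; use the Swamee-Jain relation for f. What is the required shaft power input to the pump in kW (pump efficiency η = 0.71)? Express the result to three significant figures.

V = 4Q/(πD²) = 3.227 m/s; Re = 6.87×10^5; ε/D = 1.97×10^-4; f = 0.01510
h_f = f(L/D)V²/2g = 44.19 m
Total head H = z + h_f = 25.6 + 44.19 = 69.79 m
P_hyd = ρgQH = 1000·9.81·0.276·69.79 = 189.0 kW
P_shaft = P_hyd/η = 189.0/0.71 = 266.2 kW

P_shaft ≈ 266 kW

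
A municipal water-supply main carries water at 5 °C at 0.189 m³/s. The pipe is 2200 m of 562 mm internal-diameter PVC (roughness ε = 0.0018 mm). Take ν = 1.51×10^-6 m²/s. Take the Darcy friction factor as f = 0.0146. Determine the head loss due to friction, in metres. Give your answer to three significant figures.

V = 4Q/(πD²) = 4·0.189/(π·0.562²) = 0.7619 m/s
h_f = f(L/D)V²/(2g) = 0.01460·(2200/0.562)·0.7619²/(2·9.81) = 1.691 m

h_f ≈ 1.69 m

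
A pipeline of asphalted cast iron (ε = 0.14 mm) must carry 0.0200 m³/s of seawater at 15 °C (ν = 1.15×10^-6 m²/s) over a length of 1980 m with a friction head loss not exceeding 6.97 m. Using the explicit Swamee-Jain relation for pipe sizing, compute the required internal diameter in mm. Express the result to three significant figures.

Swamee-Jain (Type III): D = 0.66·[ε^1.25·(LQ²/(gh_f))^4.75 + ν·Q^9.4·(L/(gh_f))^5.2]^0.04
LQ²/(gh_f) = 0.01158; L/(gh_f) = 28.96
Term 1 = ε^1.25·(…)^4.75 = 9.68×10^-15; Term 2 = ν·Q^9.4·(…)^5.2 = 4.92×10^-15
D = 0.66·(9.68×10^-15 + 4.92×10^-15)^0.04 = 0.1845 m = 185 mm
Check: V = 0.748 m/s, Re = 1.20×10^5, f = 0.02107, h_f = 6.44 m ≈ 6.97 m ✓

D ≈ 185 mm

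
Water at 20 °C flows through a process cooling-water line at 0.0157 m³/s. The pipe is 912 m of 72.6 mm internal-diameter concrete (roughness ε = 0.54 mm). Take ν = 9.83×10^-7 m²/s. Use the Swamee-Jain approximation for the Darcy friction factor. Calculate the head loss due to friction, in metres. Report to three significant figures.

h_f ≈ 320 m

V = 4Q/(πD²) = 4·0.0157/(π·0.0726²) = 3.793 m/s
Re = VD/ν = 3.793·0.0726/9.83×10^-7 = 2.80×10^5 → turbulent
ε/D = 0.54/72.6 = 0.00744
Swamee-Jain: f = 0.03477
h_f = f(L/D)V²/(2g) = 0.03477·(912/0.0726)·3.793²/(2·9.81) = 320.2 m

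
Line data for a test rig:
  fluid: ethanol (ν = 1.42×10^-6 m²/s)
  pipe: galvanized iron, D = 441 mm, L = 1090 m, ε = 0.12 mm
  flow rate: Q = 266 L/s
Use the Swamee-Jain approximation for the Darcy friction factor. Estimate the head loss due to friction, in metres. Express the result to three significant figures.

V = 4Q/(πD²) = 4·0.266/(π·0.441²) = 1.741 m/s
Re = VD/ν = 1.741·0.441/1.42×10^-6 = 5.41×10^5 → turbulent
ε/D = 0.12/441 = 2.72×10^-4
Swamee-Jain: f = 0.01606
h_f = f(L/D)V²/(2g) = 0.01606·(1090/0.441)·1.741²/(2·9.81) = 6.134 m

h_f ≈ 6.13 m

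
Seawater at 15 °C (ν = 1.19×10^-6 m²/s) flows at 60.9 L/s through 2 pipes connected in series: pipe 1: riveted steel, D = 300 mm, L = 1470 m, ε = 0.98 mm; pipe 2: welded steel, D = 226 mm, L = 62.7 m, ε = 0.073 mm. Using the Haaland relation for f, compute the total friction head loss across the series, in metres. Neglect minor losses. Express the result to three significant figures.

Pipe 1: V = 0.8616 m/s, Re = 2.17×10^5, ε/D = 0.00327, f = 0.02738, h_1 = f(L/D)V²/2g = 5.076 m
Pipe 2: V = 1.518 m/s, Re = 2.88×10^5, ε/D = 3.23×10^-4, f = 0.01702, h_2 = f(L/D)V²/2g = 0.5547 m
Series → Q common, losses add: H = Σh = 5.631 m

H ≈ 5.63 m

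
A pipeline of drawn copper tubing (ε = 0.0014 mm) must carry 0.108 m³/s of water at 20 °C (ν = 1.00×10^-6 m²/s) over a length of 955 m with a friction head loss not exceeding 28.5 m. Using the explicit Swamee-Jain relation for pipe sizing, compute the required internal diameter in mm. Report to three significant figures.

Swamee-Jain (Type III): D = 0.66·[ε^1.25·(LQ²/(gh_f))^4.75 + ν·Q^9.4·(L/(gh_f))^5.2]^0.04
LQ²/(gh_f) = 0.03984; L/(gh_f) = 3.416
Term 1 = ε^1.25·(…)^4.75 = 1.08×10^-14; Term 2 = ν·Q^9.4·(…)^5.2 = 4.88×10^-13
D = 0.66·(1.08×10^-14 + 4.88×10^-13)^0.04 = 0.2125 m = 213 mm
Check: V = 3.04 m/s, Re = 6.47×10^5, f = 0.01263, h_f = 26.8 m ≈ 28.5 m ✓

D ≈ 213 mm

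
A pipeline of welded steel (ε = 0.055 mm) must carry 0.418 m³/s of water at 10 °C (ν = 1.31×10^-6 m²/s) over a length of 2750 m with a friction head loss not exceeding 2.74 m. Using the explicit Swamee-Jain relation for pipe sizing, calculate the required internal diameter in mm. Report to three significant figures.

Swamee-Jain (Type III): D = 0.66·[ε^1.25·(LQ²/(gh_f))^4.75 + ν·Q^9.4·(L/(gh_f))^5.2]^0.04
LQ²/(gh_f) = 17.88; L/(gh_f) = 102.3
Term 1 = ε^1.25·(…)^4.75 = 4.20; Term 2 = ν·Q^9.4·(…)^5.2 = 10.2
D = 0.66·(4.20 + 10.2)^0.04 = 0.7343 m = 734 mm
Check: V = 0.987 m/s, Re = 5.53×10^5, f = 0.01399, h_f = 2.60 m ≈ 2.74 m ✓

D ≈ 734 mm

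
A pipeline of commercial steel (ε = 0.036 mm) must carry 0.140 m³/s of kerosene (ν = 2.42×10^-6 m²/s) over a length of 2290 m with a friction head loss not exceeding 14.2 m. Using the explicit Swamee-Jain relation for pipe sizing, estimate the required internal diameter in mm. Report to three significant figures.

D ≈ 340 mm

Swamee-Jain (Type III): D = 0.66·[ε^1.25·(LQ²/(gh_f))^4.75 + ν·Q^9.4·(L/(gh_f))^5.2]^0.04
LQ²/(gh_f) = 0.3222; L/(gh_f) = 16.44
Term 1 = ε^1.25·(…)^4.75 = 1.29×10^-8; Term 2 = ν·Q^9.4·(…)^5.2 = 4.79×10^-8
D = 0.66·(1.29×10^-8 + 4.79×10^-8)^0.04 = 0.3395 m = 340 mm
Check: V = 1.55 m/s, Re = 2.17×10^5, f = 0.01623, h_f = 13.3 m ≈ 14.2 m ✓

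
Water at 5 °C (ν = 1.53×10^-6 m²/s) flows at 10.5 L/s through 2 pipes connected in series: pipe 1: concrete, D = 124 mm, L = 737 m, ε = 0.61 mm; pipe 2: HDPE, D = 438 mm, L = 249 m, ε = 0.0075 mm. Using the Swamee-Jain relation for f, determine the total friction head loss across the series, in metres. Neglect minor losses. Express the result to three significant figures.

H ≈ 7.30 m

Pipe 1: V = 0.8695 m/s, Re = 7.05×10^4, ε/D = 0.00492, f = 0.03185, h_1 = f(L/D)V²/2g = 7.293 m
Pipe 2: V = 0.06969 m/s, Re = 1.99×10^4, ε/D = 1.71×10^-5, f = 0.02587, h_2 = f(L/D)V²/2g = 0.003641 m
Series → Q common, losses add: H = Σh = 7.297 m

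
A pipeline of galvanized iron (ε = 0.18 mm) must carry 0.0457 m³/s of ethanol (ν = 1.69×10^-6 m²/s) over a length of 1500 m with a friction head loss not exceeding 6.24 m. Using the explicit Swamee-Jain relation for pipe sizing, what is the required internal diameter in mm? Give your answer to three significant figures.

Swamee-Jain (Type III): D = 0.66·[ε^1.25·(LQ²/(gh_f))^4.75 + ν·Q^9.4·(L/(gh_f))^5.2]^0.04
LQ²/(gh_f) = 0.05118; L/(gh_f) = 24.50
Term 1 = ε^1.25·(…)^4.75 = 1.54×10^-11; Term 2 = ν·Q^9.4·(…)^5.2 = 7.16×10^-12
D = 0.66·(1.54×10^-11 + 7.16×10^-12)^0.04 = 0.2476 m = 248 mm
Check: V = 0.949 m/s, Re = 1.39×10^5, f = 0.02065, h_f = 5.75 m ≈ 6.24 m ✓

D ≈ 248 mm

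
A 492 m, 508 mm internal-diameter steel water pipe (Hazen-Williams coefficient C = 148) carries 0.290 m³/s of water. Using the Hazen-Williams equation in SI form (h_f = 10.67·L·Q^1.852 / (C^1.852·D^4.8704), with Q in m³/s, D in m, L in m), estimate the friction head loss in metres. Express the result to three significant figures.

h_f = 10.67·492·0.290^1.852 / (148^1.852·0.508^4.8704) = 1.373 m

h_f ≈ 1.37 m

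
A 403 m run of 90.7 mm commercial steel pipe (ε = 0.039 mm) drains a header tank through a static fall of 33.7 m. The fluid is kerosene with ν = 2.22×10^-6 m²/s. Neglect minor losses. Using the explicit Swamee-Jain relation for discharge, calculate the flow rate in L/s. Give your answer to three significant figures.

Swamee-Jain (Type II): Q = -0.965·√(gD⁵h_f/L)·ln[ε/(3.7D) + √(3.17ν²L/(gD³h_f))]
√(gD⁵h_f/L) = √(9.81·0.0907⁵·33.7/403) = 0.002244
ε/(3.7D) = 1.16×10^-4; √(3.17ν²L/(gD³h_f)) = 1.60×10^-4
Q = -0.965·0.002244·ln(2.760×10^-4) = 0.01775 m³/s
Check: V = 2.75 m/s, Re = 1.12×10^5, f = 0.01980, h_f = 33.8 m ≈ 33.7 m ✓

Q ≈ 17.7 L/s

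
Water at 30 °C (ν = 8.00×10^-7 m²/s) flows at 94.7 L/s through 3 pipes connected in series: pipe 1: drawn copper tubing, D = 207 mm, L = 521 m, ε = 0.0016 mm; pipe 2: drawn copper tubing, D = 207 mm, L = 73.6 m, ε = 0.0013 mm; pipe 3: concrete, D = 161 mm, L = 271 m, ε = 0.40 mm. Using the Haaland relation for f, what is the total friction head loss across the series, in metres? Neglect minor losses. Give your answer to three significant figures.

H ≈ 60.8 m

Pipe 1: V = 2.814 m/s, Re = 7.28×10^5, ε/D = 7.73×10^-6, f = 0.01234, h_1 = f(L/D)V²/2g = 12.53 m
Pipe 2: V = 2.814 m/s, Re = 7.28×10^5, ε/D = 6.28×10^-6, f = 0.01232, h_2 = f(L/D)V²/2g = 1.768 m
Pipe 3: V = 4.652 m/s, Re = 9.36×10^5, ε/D = 0.00248, f = 0.02503, h_3 = f(L/D)V²/2g = 46.47 m
Series → Q common, losses add: H = Σh = 60.77 m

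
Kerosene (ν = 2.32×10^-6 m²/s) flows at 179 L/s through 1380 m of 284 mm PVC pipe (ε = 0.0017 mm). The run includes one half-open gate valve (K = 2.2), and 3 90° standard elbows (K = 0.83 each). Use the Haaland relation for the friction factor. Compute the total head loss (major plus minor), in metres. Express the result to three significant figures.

V = 4Q/(πD²) = 2.826 m/s; V²/2g = 0.4070 m
Re = 3.46×10^5, ε/D = 5.99×10^-6 → f = 0.01402 (Haaland)
Major: h_f = f(L/D)·V²/2g = 0.01402·4859·0.4070 = 27.72 m
Minor: ΣK = 4.69; h_m = ΣK·V²/2g = 1.909 m
Total H_L = 27.72 + 1.909 = 29.63 m

H_L ≈ 29.6 m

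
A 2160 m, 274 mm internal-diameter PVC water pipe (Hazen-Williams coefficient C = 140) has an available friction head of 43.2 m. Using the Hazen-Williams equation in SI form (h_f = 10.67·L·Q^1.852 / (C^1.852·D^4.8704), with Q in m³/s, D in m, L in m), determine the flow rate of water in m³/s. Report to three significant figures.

Rearranging: Q = [h_f·C^1.852·D^4.8704 / (10.67·L)]^(1/1.852)
Q = [43.2·140^1.852·0.274^4.8704 / (10.67·2160)]^0.540 = 0.1567 m³/s

Q ≈ 0.157 m³/s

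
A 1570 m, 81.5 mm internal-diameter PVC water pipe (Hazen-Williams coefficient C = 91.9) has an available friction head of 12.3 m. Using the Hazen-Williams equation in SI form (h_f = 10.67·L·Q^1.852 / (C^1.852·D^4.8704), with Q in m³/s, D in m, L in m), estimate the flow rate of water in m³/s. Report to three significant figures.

Rearranging: Q = [h_f·C^1.852·D^4.8704 / (10.67·L)]^(1/1.852)
Q = [12.3·91.9^1.852·0.0815^4.8704 / (10.67·1570)]^0.540 = 0.002556 m³/s

Q ≈ 0.00256 m³/s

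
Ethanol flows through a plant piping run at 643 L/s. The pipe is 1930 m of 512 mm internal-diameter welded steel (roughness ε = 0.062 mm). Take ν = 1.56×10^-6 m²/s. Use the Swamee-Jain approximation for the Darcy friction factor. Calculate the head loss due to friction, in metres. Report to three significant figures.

h_f ≈ 25.8 m

V = 4Q/(πD²) = 4·0.643/(π·0.512²) = 3.123 m/s
Re = VD/ν = 3.123·0.512/1.56×10^-6 = 1.03×10^6 → turbulent
ε/D = 0.062/512 = 1.21×10^-4
Swamee-Jain: f = 0.01378
h_f = f(L/D)V²/(2g) = 0.01378·(1930/0.512)·3.123²/(2·9.81) = 25.83 m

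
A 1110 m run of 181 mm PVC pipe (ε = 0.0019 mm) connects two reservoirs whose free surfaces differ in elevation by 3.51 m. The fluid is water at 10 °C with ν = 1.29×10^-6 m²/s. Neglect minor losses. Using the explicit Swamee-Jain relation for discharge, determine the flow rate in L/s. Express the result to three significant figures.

Swamee-Jain (Type II): Q = -0.965·√(gD⁵h_f/L)·ln[ε/(3.7D) + √(3.17ν²L/(gD³h_f))]
√(gD⁵h_f/L) = √(9.81·0.181⁵·3.51/1110) = 0.002455
ε/(3.7D) = 2.84×10^-6; √(3.17ν²L/(gD³h_f)) = 1.69×10^-4
Q = -0.965·0.002455·ln(1.722×10^-4) = 0.02053 m³/s
Check: V = 0.798 m/s, Re = 1.12×10^5, f = 0.01752, h_f = 3.49 m ≈ 3.51 m ✓

Q ≈ 20.5 L/s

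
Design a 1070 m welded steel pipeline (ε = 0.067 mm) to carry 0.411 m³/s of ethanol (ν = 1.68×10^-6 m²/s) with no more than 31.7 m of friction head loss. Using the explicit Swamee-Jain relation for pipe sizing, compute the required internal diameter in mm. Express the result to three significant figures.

D ≈ 374 mm

Swamee-Jain (Type III): D = 0.66·[ε^1.25·(LQ²/(gh_f))^4.75 + ν·Q^9.4·(L/(gh_f))^5.2]^0.04
LQ²/(gh_f) = 0.5812; L/(gh_f) = 3.441
Term 1 = ε^1.25·(…)^4.75 = 4.60×10^-7; Term 2 = ν·Q^9.4·(…)^5.2 = 2.43×10^-7
D = 0.66·(4.60×10^-7 + 2.43×10^-7)^0.04 = 0.3745 m = 374 mm
Check: V = 3.73 m/s, Re = 8.32×10^5, f = 0.01471, h_f = 29.8 m ≈ 31.7 m ✓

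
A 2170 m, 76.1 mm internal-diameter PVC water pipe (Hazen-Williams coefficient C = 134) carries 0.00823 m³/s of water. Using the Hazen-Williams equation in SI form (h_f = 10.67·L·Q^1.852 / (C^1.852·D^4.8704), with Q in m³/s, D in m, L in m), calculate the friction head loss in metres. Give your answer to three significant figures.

h_f ≈ 103 m

h_f = 10.67·2170·0.00823^1.852 / (134^1.852·0.0761^4.8704) = 103.0 m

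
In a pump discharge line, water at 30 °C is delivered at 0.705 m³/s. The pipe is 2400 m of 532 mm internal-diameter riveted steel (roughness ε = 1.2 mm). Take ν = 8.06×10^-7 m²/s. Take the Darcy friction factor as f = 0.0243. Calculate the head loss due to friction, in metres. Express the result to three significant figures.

V = 4Q/(πD²) = 4·0.705/(π·0.532²) = 3.172 m/s
h_f = f(L/D)V²/(2g) = 0.02430·(2400/0.532)·3.172²/(2·9.81) = 56.20 m

h_f ≈ 56.2 m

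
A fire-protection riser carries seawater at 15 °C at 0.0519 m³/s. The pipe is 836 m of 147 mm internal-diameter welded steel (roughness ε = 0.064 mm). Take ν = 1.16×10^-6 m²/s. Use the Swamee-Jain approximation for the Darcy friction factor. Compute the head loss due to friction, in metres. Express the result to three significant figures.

h_f ≈ 47.8 m

V = 4Q/(πD²) = 4·0.0519/(π·0.147²) = 3.058 m/s
Re = VD/ν = 3.058·0.147/1.16×10^-6 = 3.88×10^5 → turbulent
ε/D = 0.064/147 = 4.35×10^-4
Swamee-Jain: f = 0.01762
h_f = f(L/D)V²/(2g) = 0.01762·(836/0.147)·3.058²/(2·9.81) = 47.77 m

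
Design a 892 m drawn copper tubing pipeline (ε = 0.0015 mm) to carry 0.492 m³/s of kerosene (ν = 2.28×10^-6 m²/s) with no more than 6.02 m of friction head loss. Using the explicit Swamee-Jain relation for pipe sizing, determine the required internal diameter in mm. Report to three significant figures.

Swamee-Jain (Type III): D = 0.66·[ε^1.25·(LQ²/(gh_f))^4.75 + ν·Q^9.4·(L/(gh_f))^5.2]^0.04
LQ²/(gh_f) = 3.656; L/(gh_f) = 15.10
Term 1 = ε^1.25·(…)^4.75 = 2.48×10^-5; Term 2 = ν·Q^9.4·(…)^5.2 = 0.00392
D = 0.66·(2.48×10^-5 + 0.00392)^0.04 = 0.5289 m = 529 mm
Check: V = 2.24 m/s, Re = 5.19×10^5, f = 0.01305, h_f = 5.62 m ≈ 6.02 m ✓

D ≈ 529 mm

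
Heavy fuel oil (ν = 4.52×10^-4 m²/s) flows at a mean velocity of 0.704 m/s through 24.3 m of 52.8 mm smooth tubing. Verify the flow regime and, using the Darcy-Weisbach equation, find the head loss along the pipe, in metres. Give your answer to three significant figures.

h_f ≈ 9.05 m

Re = VD/ν = 0.704·0.05280/4.52×10^-4 = 82.2 → laminar (Re < 2300)
f = 64/Re = 0.7782
h_f = f(L/D)V²/(2g) = 0.7782·(24.3/0.05280)·0.704²/(2·9.81) = 9.048 m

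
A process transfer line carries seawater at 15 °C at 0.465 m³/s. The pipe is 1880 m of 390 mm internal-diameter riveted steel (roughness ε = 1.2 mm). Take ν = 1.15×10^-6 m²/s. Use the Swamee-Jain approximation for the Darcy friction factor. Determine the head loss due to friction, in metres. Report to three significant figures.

V = 4Q/(πD²) = 4·0.465/(π·0.390²) = 3.893 m/s
Re = VD/ν = 3.893·0.390/1.15×10^-6 = 1.32×10^6 → turbulent
ε/D = 1.2/390 = 0.00308
Swamee-Jain: f = 0.02651
h_f = f(L/D)V²/(2g) = 0.02651·(1880/0.390)·3.893²/(2·9.81) = 98.69 m

h_f ≈ 98.7 m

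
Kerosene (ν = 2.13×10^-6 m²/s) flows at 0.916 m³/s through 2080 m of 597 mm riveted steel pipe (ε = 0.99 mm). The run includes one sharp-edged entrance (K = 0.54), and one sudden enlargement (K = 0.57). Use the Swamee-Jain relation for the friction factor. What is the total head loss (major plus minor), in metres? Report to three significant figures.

V = 4Q/(πD²) = 3.272 m/s; V²/2g = 0.5458 m
Re = 9.17×10^5, ε/D = 0.00166 → f = 0.02261 (Swamee-Jain)
Major: h_f = f(L/D)·V²/2g = 0.02261·3484·0.5458 = 42.99 m
Minor: ΣK = 1.11; h_m = ΣK·V²/2g = 0.6058 m
Total H_L = 42.99 + 0.6058 = 43.60 m

H_L ≈ 43.6 m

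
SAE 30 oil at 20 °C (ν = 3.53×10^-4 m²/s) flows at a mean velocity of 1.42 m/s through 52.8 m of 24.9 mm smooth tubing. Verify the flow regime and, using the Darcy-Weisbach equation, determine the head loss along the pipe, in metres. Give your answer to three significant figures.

h_f ≈ 139 m

Re = VD/ν = 1.42·0.02490/3.53×10^-4 = 100 → laminar (Re < 2300)
f = 64/Re = 0.6390
h_f = f(L/D)V²/(2g) = 0.6390·(52.8/0.02490)·1.42²/(2·9.81) = 139.2 m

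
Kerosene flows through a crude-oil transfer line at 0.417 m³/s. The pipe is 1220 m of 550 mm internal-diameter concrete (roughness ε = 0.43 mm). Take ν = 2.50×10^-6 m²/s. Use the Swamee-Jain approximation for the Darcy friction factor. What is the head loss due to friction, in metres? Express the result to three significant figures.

h_f ≈ 6.81 m

V = 4Q/(πD²) = 4·0.417/(π·0.550²) = 1.755 m/s
Re = VD/ν = 1.755·0.550/2.50×10^-6 = 3.86×10^5 → turbulent
ε/D = 0.43/550 = 7.82×10^-4
Swamee-Jain: f = 0.01954
h_f = f(L/D)V²/(2g) = 0.01954·(1220/0.550)·1.755²/(2·9.81) = 6.807 m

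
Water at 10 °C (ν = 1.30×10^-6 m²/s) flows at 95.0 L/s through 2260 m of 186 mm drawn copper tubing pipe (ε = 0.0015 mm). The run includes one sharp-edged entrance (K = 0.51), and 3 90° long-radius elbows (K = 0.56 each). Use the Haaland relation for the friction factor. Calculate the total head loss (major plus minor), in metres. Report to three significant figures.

H_L ≈ 101 m

V = 4Q/(πD²) = 3.496 m/s; V²/2g = 0.6230 m
Re = 5.00×10^5, ε/D = 8.06×10^-6 → f = 0.01315 (Haaland)
Major: h_f = f(L/D)·V²/2g = 0.01315·12151·0.6230 = 99.57 m
Minor: ΣK = 2.19; h_m = ΣK·V²/2g = 1.364 m
Total H_L = 99.57 + 1.364 = 100.9 m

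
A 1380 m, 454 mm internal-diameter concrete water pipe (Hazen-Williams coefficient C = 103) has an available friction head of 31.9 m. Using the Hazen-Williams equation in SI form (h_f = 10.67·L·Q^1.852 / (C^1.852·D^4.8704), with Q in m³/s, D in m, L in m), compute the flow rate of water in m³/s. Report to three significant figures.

Q ≈ 0.470 m³/s

Rearranging: Q = [h_f·C^1.852·D^4.8704 / (10.67·L)]^(1/1.852)
Q = [31.9·103^1.852·0.454^4.8704 / (10.67·1380)]^0.540 = 0.4703 m³/s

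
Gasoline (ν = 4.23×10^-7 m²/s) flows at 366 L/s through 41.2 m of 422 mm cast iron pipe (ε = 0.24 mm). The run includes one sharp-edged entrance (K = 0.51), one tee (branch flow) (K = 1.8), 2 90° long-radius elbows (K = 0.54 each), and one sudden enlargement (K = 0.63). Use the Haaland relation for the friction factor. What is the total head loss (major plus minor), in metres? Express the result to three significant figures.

V = 4Q/(πD²) = 2.617 m/s; V²/2g = 0.3490 m
Re = 2.61×10^6, ε/D = 5.69×10^-4 → f = 0.01738 (Haaland)
Major: h_f = f(L/D)·V²/2g = 0.01738·97.63·0.3490 = 0.5923 m
Minor: ΣK = 4.02; h_m = ΣK·V²/2g = 1.403 m
Total H_L = 0.5923 + 1.403 = 1.995 m

H_L ≈ 2.00 m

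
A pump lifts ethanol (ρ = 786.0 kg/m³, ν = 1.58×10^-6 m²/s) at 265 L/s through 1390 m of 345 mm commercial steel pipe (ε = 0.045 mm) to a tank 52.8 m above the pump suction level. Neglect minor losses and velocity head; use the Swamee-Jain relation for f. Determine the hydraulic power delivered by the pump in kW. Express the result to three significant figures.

V = 4Q/(πD²) = 2.835 m/s; Re = 6.19×10^5; ε/D = 1.30×10^-4; f = 0.01450
h_f = f(L/D)V²/2g = 23.93 m
Total head H = z + h_f = 52.8 + 23.93 = 76.73 m
P_hyd = ρgQH = 786.0·9.81·0.265·76.73 = 156.8 kW

P_hyd ≈ 157 kW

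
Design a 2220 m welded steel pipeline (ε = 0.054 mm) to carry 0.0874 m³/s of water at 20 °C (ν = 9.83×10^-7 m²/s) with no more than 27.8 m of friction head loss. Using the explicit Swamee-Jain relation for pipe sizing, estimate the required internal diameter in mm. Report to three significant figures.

Swamee-Jain (Type III): D = 0.66·[ε^1.25·(LQ²/(gh_f))^4.75 + ν·Q^9.4·(L/(gh_f))^5.2]^0.04
LQ²/(gh_f) = 0.06218; L/(gh_f) = 8.140
Term 1 = ε^1.25·(…)^4.75 = 8.62×10^-12; Term 2 = ν·Q^9.4·(…)^5.2 = 6.00×10^-12
D = 0.66·(8.62×10^-12 + 6.00×10^-12)^0.04 = 0.2433 m = 243 mm
Check: V = 1.88 m/s, Re = 4.65×10^5, f = 0.01581, h_f = 26.0 m ≈ 27.8 m ✓

D ≈ 243 mm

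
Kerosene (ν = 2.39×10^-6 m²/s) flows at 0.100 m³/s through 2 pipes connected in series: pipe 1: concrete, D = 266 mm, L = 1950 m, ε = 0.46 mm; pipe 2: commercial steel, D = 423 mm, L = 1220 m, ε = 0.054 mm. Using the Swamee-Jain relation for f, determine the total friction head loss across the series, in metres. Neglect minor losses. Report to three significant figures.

H ≈ 30.0 m

Pipe 1: V = 1.799 m/s, Re = 2.00×10^5, ε/D = 0.00173, f = 0.02369, h_1 = f(L/D)V²/2g = 28.67 m
Pipe 2: V = 0.7116 m/s, Re = 1.26×10^5, ε/D = 1.28×10^-4, f = 0.01787, h_2 = f(L/D)V²/2g = 1.330 m
Series → Q common, losses add: H = Σh = 30.00 m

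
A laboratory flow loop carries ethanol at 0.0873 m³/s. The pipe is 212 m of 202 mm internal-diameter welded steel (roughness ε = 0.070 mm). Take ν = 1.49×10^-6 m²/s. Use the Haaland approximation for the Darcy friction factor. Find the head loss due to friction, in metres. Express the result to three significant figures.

V = 4Q/(πD²) = 4·0.0873/(π·0.202²) = 2.724 m/s
Re = VD/ν = 2.724·0.202/1.49×10^-6 = 3.69×10^5 → turbulent
ε/D = 0.070/202 = 3.47×10^-4
Haaland: f = 0.01685
h_f = f(L/D)V²/(2g) = 0.01685·(212/0.202)·2.724²/(2·9.81) = 6.687 m

h_f ≈ 6.69 m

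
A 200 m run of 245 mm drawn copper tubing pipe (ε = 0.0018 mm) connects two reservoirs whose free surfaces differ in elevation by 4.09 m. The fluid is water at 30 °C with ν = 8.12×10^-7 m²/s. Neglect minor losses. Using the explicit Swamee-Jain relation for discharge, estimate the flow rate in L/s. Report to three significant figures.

Swamee-Jain (Type II): Q = -0.965·√(gD⁵h_f/L)·ln[ε/(3.7D) + √(3.17ν²L/(gD³h_f))]
√(gD⁵h_f/L) = √(9.81·0.245⁵·4.09/200) = 0.01331
ε/(3.7D) = 1.99×10^-6; √(3.17ν²L/(gD³h_f)) = 2.66×10^-5
Q = -0.965·0.01331·ln(2.860×10^-5) = 0.1344 m³/s
Check: V = 2.85 m/s, Re = 8.60×10^5, f = 0.01207, h_f = 4.08 m ≈ 4.09 m ✓

Q ≈ 134 L/s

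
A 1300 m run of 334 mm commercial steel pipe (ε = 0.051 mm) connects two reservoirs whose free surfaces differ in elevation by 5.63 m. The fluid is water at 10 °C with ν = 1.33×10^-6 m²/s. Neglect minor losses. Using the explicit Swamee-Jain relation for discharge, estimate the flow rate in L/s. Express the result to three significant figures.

Q ≈ 118 L/s

Swamee-Jain (Type II): Q = -0.965·√(gD⁵h_f/L)·ln[ε/(3.7D) + √(3.17ν²L/(gD³h_f))]
√(gD⁵h_f/L) = √(9.81·0.334⁵·5.63/1300) = 0.01329
ε/(3.7D) = 4.13×10^-5; √(3.17ν²L/(gD³h_f)) = 5.95×10^-5
Q = -0.965·0.01329·ln(1.008×10^-4) = 0.1180 m³/s
Check: V = 1.35 m/s, Re = 3.38×10^5, f = 0.01569, h_f = 5.65 m ≈ 5.63 m ✓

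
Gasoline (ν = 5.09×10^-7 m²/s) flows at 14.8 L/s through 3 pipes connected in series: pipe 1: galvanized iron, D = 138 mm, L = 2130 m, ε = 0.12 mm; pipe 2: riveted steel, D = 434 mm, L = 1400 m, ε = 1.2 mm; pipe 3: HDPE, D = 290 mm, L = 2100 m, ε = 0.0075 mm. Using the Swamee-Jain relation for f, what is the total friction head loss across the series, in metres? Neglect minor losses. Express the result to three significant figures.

Pipe 1: V = 0.9895 m/s, Re = 2.68×10^5, ε/D = 8.70×10^-4, f = 0.02030, h_1 = f(L/D)V²/2g = 15.64 m
Pipe 2: V = 0.1000 m/s, Re = 8.53×10^4, ε/D = 0.00276, f = 0.02743, h_2 = f(L/D)V²/2g = 0.04513 m
Pipe 3: V = 0.2241 m/s, Re = 1.28×10^5, ε/D = 2.59×10^-5, f = 0.01717, h_3 = f(L/D)V²/2g = 0.3181 m
Series → Q common, losses add: H = Σh = 16.00 m

H ≈ 16.0 m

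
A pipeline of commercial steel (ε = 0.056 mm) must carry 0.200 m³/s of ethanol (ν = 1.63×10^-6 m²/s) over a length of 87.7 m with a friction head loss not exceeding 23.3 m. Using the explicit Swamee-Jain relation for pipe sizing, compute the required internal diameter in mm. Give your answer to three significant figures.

D ≈ 185 mm

Swamee-Jain (Type III): D = 0.66·[ε^1.25·(LQ²/(gh_f))^4.75 + ν·Q^9.4·(L/(gh_f))^5.2]^0.04
LQ²/(gh_f) = 0.01535; L/(gh_f) = 0.3837
Term 1 = ε^1.25·(…)^4.75 = 1.17×10^-14; Term 2 = ν·Q^9.4·(…)^5.2 = 3.01×10^-15
D = 0.66·(1.17×10^-14 + 3.01×10^-15)^0.04 = 0.1846 m = 185 mm
Check: V = 7.47 m/s, Re = 8.46×10^5, f = 0.01591, h_f = 21.5 m ≈ 23.3 m ✓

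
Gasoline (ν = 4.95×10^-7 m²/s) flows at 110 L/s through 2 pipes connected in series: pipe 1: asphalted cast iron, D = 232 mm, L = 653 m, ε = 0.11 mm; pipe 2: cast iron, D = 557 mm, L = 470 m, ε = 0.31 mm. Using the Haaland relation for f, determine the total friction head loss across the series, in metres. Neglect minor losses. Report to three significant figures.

Pipe 1: V = 2.602 m/s, Re = 1.22×10^6, ε/D = 4.74×10^-4, f = 0.01691, h_1 = f(L/D)V²/2g = 16.43 m
Pipe 2: V = 0.4514 m/s, Re = 5.08×10^5, ε/D = 5.57×10^-4, f = 0.01792, h_2 = f(L/D)V²/2g = 0.1570 m
Series → Q common, losses add: H = Σh = 16.59 m

H ≈ 16.6 m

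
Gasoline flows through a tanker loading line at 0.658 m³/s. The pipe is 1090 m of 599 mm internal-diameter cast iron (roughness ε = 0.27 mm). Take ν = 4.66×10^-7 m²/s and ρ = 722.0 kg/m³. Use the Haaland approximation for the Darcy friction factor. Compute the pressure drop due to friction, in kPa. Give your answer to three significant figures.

Δp ≈ 59.1 kPa

V = 4Q/(πD²) = 4·0.658/(π·0.599²) = 2.335 m/s
Re = VD/ν = 2.335·0.599/4.66×10^-7 = 3.00×10^6 → turbulent
ε/D = 0.27/599 = 4.51×10^-4
Haaland: f = 0.01651
h_f = f(L/D)V²/(2g) = 0.01651·(1090/0.599)·2.335²/(2·9.81) = 8.350 m
Δp = ρg·h_f = 722.0·9.81·8.350 = 59.14 kPa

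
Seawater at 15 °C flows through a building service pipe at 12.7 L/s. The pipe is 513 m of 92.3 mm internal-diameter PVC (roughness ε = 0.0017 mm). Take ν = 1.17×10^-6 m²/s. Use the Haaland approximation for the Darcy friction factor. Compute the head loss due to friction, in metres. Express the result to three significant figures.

h_f ≈ 16.8 m

V = 4Q/(πD²) = 4·0.0127/(π·0.0923²) = 1.898 m/s
Re = VD/ν = 1.898·0.0923/1.17×10^-6 = 1.50×10^5 → turbulent
ε/D = 0.0017/92.3 = 1.84×10^-5
Haaland: f = 0.01650
h_f = f(L/D)V²/(2g) = 0.01650·(513/0.0923)·1.898²/(2·9.81) = 16.84 m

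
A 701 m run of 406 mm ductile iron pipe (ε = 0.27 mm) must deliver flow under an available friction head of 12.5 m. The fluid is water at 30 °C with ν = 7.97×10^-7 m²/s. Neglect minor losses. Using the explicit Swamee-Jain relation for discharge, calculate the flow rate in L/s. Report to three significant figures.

Q ≈ 363 L/s

Swamee-Jain (Type II): Q = -0.965·√(gD⁵h_f/L)·ln[ε/(3.7D) + √(3.17ν²L/(gD³h_f))]
√(gD⁵h_f/L) = √(9.81·0.406⁵·12.5/701) = 0.04393
ε/(3.7D) = 1.80×10^-4; √(3.17ν²L/(gD³h_f)) = 1.31×10^-5
Q = -0.965·0.04393·ln(1.929×10^-4) = 0.3626 m³/s
Check: V = 2.80 m/s, Re = 1.43×10^6, f = 0.01819, h_f = 12.6 m ≈ 12.5 m ✓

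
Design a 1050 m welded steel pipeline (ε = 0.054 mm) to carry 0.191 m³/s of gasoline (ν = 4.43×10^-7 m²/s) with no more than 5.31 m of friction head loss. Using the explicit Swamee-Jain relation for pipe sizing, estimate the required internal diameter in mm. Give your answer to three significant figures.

D ≈ 386 mm

Swamee-Jain (Type III): D = 0.66·[ε^1.25·(LQ²/(gh_f))^4.75 + ν·Q^9.4·(L/(gh_f))^5.2]^0.04
LQ²/(gh_f) = 0.7353; L/(gh_f) = 20.16
Term 1 = ε^1.25·(…)^4.75 = 1.07×10^-6; Term 2 = ν·Q^9.4·(…)^5.2 = 4.69×10^-7
D = 0.66·(1.07×10^-6 + 4.69×10^-7)^0.04 = 0.3864 m = 386 mm
Check: V = 1.63 m/s, Re = 1.42×10^6, f = 0.01375, h_f = 5.05 m ≈ 5.31 m ✓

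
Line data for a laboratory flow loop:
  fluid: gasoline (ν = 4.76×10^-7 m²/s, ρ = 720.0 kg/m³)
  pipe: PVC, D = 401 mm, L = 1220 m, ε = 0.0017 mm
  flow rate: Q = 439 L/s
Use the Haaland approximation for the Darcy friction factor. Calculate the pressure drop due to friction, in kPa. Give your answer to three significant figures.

V = 4Q/(πD²) = 4·0.439/(π·0.401²) = 3.476 m/s
Re = VD/ν = 3.476·0.401/4.76×10^-7 = 2.93×10^6 → turbulent
ε/D = 0.0017/401 = 4.24×10^-6
Haaland: f = 0.009901
h_f = f(L/D)V²/(2g) = 0.009901·(1220/0.401)·3.476²/(2·9.81) = 18.55 m
Δp = ρg·h_f = 720.0·9.81·18.55 = 131.0 kPa

Δp ≈ 131 kPa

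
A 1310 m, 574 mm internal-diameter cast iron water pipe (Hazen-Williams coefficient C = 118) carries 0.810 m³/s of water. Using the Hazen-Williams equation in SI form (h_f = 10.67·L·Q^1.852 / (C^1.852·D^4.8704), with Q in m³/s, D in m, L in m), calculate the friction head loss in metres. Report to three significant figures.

h_f = 10.67·1310·0.810^1.852 / (118^1.852·0.574^4.8704) = 20.56 m

h_f ≈ 20.6 m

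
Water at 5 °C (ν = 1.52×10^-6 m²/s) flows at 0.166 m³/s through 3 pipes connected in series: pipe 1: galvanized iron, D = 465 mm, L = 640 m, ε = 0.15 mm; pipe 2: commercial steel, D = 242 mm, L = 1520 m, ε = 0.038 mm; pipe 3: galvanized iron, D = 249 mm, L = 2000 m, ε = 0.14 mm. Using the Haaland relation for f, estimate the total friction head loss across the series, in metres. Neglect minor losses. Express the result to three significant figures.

Pipe 1: V = 0.9775 m/s, Re = 2.99×10^5, ε/D = 3.23×10^-4, f = 0.01696, h_1 = f(L/D)V²/2g = 1.137 m
Pipe 2: V = 3.609 m/s, Re = 5.75×10^5, ε/D = 1.57×10^-4, f = 0.01468, h_2 = f(L/D)V²/2g = 61.23 m
Pipe 3: V = 3.409 m/s, Re = 5.58×10^5, ε/D = 5.62×10^-4, f = 0.01789, h_3 = f(L/D)V²/2g = 85.09 m
Series → Q common, losses add: H = Σh = 147.5 m

H ≈ 147 m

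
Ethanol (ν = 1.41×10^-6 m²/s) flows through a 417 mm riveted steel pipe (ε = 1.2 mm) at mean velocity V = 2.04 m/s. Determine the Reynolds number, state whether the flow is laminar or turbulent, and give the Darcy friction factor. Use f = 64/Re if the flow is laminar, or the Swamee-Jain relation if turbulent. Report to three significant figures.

Re = VD/ν = 2.040·0.417/1.41×10^-6 = 6.03×10^5
Re > 4000 → turbulent; ε/D = 0.00288
Swamee-Jain: f = 0.02619

Re ≈ 6.03×10^5; turbulent; f ≈ 0.0262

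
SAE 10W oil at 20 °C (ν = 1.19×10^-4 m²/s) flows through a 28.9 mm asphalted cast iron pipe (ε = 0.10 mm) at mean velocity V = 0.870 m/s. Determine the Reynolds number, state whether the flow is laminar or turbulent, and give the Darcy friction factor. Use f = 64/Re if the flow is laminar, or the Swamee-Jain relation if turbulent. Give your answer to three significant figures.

Re = VD/ν = 0.8700·0.0289/1.19×10^-4 = 211
Re < 2300 → laminar → f = 64/Re = 0.3029

Re ≈ 211; laminar; f = 64/Re ≈ 0.303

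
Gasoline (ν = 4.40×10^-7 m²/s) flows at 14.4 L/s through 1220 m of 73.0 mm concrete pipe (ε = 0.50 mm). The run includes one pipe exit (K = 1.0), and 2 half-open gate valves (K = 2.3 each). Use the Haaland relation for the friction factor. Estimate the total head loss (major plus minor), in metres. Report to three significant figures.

H_L ≈ 343 m

V = 4Q/(πD²) = 3.441 m/s; V²/2g = 0.6033 m
Re = 5.71×10^5, ε/D = 0.00685 → f = 0.03367 (Haaland)
Major: h_f = f(L/D)·V²/2g = 0.03367·16712·0.6033 = 339.5 m
Minor: ΣK = 5.60; h_m = ΣK·V²/2g = 3.379 m
Total H_L = 339.5 + 3.379 = 342.9 m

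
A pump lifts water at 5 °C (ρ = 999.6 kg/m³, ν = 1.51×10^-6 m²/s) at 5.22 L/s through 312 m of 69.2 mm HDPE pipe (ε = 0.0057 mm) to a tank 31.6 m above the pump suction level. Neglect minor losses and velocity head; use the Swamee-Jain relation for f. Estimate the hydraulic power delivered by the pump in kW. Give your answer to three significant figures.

P_hyd ≈ 2.07 kW

V = 4Q/(πD²) = 1.388 m/s; Re = 6.36×10^4; ε/D = 8.24×10^-5; f = 0.02006
h_f = f(L/D)V²/2g = 8.880 m
Total head H = z + h_f = 31.6 + 8.880 = 40.48 m
P_hyd = ρgQH = 999.6·9.81·0.00522·40.48 = 2.072 kW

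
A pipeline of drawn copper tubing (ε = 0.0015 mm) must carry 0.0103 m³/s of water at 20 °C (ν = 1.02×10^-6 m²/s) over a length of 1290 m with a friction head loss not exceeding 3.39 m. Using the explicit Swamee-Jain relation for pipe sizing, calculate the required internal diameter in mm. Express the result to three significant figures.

D ≈ 146 mm

Swamee-Jain (Type III): D = 0.66·[ε^1.25·(LQ²/(gh_f))^4.75 + ν·Q^9.4·(L/(gh_f))^5.2]^0.04
LQ²/(gh_f) = 0.004115; L/(gh_f) = 38.79
Term 1 = ε^1.25·(…)^4.75 = 2.45×10^-19; Term 2 = ν·Q^9.4·(…)^5.2 = 3.90×10^-17
D = 0.66·(2.45×10^-19 + 3.90×10^-17)^0.04 = 0.1456 m = 146 mm
Check: V = 0.618 m/s, Re = 8.83×10^4, f = 0.01840, h_f = 3.17 m ≈ 3.39 m ✓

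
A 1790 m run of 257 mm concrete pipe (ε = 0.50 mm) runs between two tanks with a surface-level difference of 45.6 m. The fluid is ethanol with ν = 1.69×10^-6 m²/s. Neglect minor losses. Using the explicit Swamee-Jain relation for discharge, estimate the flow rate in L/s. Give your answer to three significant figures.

Q ≈ 121 L/s

Swamee-Jain (Type II): Q = -0.965·√(gD⁵h_f/L)·ln[ε/(3.7D) + √(3.17ν²L/(gD³h_f))]
√(gD⁵h_f/L) = √(9.81·0.257⁵·45.6/1790) = 0.01674
ε/(3.7D) = 5.26×10^-4; √(3.17ν²L/(gD³h_f)) = 4.62×10^-5
Q = -0.965·0.01674·ln(5.720×10^-4) = 0.1206 m³/s
Check: V = 2.32 m/s, Re = 3.54×10^5, f = 0.02391, h_f = 45.9 m ≈ 45.6 m ✓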